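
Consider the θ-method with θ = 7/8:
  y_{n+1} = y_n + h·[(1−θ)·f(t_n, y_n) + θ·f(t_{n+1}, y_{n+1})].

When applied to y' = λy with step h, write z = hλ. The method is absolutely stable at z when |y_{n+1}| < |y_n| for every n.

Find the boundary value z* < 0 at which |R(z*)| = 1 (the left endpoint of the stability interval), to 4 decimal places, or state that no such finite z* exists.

Set f=λy, z=hλ:
  y_{n+1} = y_n + z·[1/8·y_n + 7/8·y_{n+1}] ⇒ (1 − 7/8z)y_{n+1} = (1 + 1/8z)y_n
  Hence R(z) = (1 + 1/8z)/(1 − 7/8z).

Boundary: |R(x)|=1, x<0.
x=-1.78: |R|=0.3040
x=-2: |R|=0.2727
x=-10: |R|=0.0256
x=-100: |R|=0.1299
θ=7/8≥1/2 ⇒ |1+1/8x|<|1−7/8x| ∀x<0 ⇒ interval (−∞,0).

(−∞, 0) — no finite endpoint.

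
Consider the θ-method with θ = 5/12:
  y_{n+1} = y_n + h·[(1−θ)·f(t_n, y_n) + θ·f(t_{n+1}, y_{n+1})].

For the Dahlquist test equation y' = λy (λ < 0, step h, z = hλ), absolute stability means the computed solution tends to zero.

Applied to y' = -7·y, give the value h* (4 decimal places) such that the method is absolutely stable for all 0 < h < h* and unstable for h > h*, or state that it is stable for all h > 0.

(-12.0000,0); λ=-7 ⇒ h* = (12)/7 = 1.7143.

On y'=λy, z=hλ:
  y_{n+1} = y_n + z·[7/12·y_n + 5/12·y_{n+1}] ⇒ (1 − 5/12z)y_{n+1} = (1 + 7/12z)y_n
  so R(z) = (1 + 7/12z)/(1 − 5/12z).

Boundary: |R(x)|=1, x<0.
x=-1.29: |R|=0.1610
R=−1: 1+7/12x = −1+5/12x ⇒ -1/6x=2 ⇒ x=2/(-1/6)=-12.0000
Confirm numerically:
  x=-9.586: |R|=0.91944 <1
  x=-6.454: |R|=0.74945 <1
  x=-6.391: |R|=0.74478 <1
  x=-12.277: |R|=1.00755 >1
  x=-12.248: |R|=1.00677 >1
  x=-12.154: |R|=1.00423 >1
So |R|<1 on (-12.0000, 0).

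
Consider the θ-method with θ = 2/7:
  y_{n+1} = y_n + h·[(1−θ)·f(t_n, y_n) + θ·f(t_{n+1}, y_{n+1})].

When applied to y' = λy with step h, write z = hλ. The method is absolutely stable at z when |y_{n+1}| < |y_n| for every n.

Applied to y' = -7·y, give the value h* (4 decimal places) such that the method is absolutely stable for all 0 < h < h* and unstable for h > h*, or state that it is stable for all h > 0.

(-4.6667,0); λ=-7 ⇒ h* = (14/3)/7 = 0.6667.

With y'=λy (z=hλ):
  y_{n+1} = y_n + z·[5/7·y_n + 2/7·y_{n+1}] ⇒ (1 − 2/7z)y_{n+1} = (1 + 5/7z)y_n
  R(z) = (1 + 5/7z)/(1 − 2/7z).

Find x<0 with |R(x)|<1.
x=-0.48: |R|=0.5779
R=−1: 1+5/7x = −1+2/7x ⇒ -3/7x=2 ⇒ x=2/(-3/7)=-4.6667
Confirm numerically:
  x=-4.196: |R|=0.90826 <1
  x=-4.051: |R|=0.87770 <1
  x=-3.395: |R|=0.72335 <1
  x=-2.991: |R|=0.61277 <1
  x=-5.234: |R|=1.09744 >1
  x=-5.154: |R|=1.08447 >1
  x=-4.852: |R|=1.03329 >1
Interval (-4.6667, 0).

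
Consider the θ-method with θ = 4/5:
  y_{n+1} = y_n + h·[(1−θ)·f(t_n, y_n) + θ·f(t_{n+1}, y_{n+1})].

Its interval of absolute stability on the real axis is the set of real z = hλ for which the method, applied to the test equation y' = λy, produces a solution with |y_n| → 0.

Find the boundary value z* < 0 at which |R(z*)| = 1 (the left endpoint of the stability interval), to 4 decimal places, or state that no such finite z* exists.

On y'=λy, z=hλ:
  y_{n+1} = y_n + z·[1/5·y_n + 4/5·y_{n+1}] ⇒ (1 − 4/5z)y_{n+1} = (1 + 1/5z)y_n
  ⇒ R(z) = (1 + 1/5z)/(1 − 4/5z).

Find x<0 with |R(x)|<1.
x=-1.13: |R|=0.4065
x=-2: |R|=0.2308
x=-10: |R|=0.1111
x=-100: |R|=0.2346
θ=4/5≥1/2 ⇒ |1+1/5x|<|1−4/5x| ∀x<0 ⇒ unbounded interval.

unbounded; (−∞, 0).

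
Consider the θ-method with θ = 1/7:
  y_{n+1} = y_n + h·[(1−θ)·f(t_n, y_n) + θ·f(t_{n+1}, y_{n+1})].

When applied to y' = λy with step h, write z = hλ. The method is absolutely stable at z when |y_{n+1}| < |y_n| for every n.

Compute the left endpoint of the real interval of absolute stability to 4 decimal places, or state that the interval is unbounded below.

z* = -2.8000.

Set f=λy, z=hλ:
  y_{n+1} = y_n + z·[6/7·y_n + 1/7·y_{n+1}] ⇒ (1 − 1/7z)y_{n+1} = (1 + 6/7z)y_n
  Hence R(z) = (1 + 6/7z)/(1 − 1/7z).

Find x<0 with |R(x)|<1.
x=-0.55: |R|=0.4901
R=−1: 1+6/7x = −1+1/7x ⇒ -5/7x=2 ⇒ x=2/(-5/7)=-2.8000
Confirm numerically:
  x=-2.283: |R|=0.72153 <1
  x=-2.234: |R|=0.69352 <1
  x=-2.097: |R|=0.61361 <1
  x=-1.455: |R|=0.20461 <1
  x=-3.157: |R|=1.17574 >1
  x=-2.917: |R|=1.05899 >1
Stable set (-2.8000, 0).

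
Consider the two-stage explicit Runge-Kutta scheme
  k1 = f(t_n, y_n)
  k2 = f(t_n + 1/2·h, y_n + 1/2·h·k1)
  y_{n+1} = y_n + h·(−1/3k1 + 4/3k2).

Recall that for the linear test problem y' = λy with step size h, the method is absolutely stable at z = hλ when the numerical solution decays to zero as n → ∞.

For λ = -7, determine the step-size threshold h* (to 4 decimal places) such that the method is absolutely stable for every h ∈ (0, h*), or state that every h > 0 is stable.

Test eqn y'=λy, z=hλ:
  k1=λy_n ⇒ h·k1=z·y_n;  k2=λ(1+1/2z)y_n ⇒ h·k2=z(1+1/2z)y_n
  y_{n+1}/y_n = 1 − 1/3z + 4/3z(1+1/2z) = 1 + z + 2/3z²
  R(z) = 1 + z + 2/3z².

Solve |R(x)|<1 on ℝ⁻.
x=-1.32: |R|=0.8416
R=1: x+2/3x²=0 ⇒ x=−3/2=-1.5000; min R=1−1/(4·2/3)=0.6250>−1
Confirm numerically:
  x=-1.299: |R|=0.82593 <1
  x=-1.281: |R|=0.81297 <1
  x=-1.153: |R|=0.73327 <1
  x=-0.764: |R|=0.62513 <1
  x=-2.046: |R|=1.74474 >1
  x=-1.692: |R|=1.21658 >1
  x=-1.584: |R|=1.08870 >1
Stable set (-1.5000, 0).

(-1.5000,0); λ=-7 ⇒ h* = (3/2)/7 = 0.2143.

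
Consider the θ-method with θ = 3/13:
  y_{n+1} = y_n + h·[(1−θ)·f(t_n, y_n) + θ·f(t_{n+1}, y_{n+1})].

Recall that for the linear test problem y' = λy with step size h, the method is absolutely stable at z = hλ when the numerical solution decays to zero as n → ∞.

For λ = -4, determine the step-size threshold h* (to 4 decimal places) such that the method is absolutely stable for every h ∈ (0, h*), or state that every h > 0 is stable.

(-3.7143,0); λ=-4 ⇒ h* = (26/7)/4 = 0.9286.

With y'=λy (z=hλ):
  y_{n+1} = y_n + z·[10/13·y_n + 3/13·y_{n+1}] ⇒ (1 − 3/13z)y_{n+1} = (1 + 10/13z)y_n
  Hence R(z) = (1 + 10/13z)/(1 − 3/13z).

Boundary: |R(x)|=1, x<0.
x=-0.84: |R|=0.2964
R=−1: 1+10/13x = −1+3/13x ⇒ -7/13x=2 ⇒ x=2/(-7/13)=-3.7143
Confirm numerically:
  x=-3.628: |R|=0.97471 <1
  x=-3.412: |R|=0.90893 <1
  x=-2.991: |R|=0.76958 <1
  x=-4.227: |R|=1.13975 >1
  x=-3.995: |R|=1.07865 >1
Interval (-3.7143, 0).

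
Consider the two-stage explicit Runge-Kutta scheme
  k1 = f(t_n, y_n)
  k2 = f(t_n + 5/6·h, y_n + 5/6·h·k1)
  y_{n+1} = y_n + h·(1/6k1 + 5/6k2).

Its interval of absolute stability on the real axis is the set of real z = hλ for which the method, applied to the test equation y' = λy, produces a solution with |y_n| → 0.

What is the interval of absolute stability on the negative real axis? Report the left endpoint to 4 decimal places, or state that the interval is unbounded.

Test eqn y'=λy, z=hλ:
  k1=λy_n ⇒ h·k1=z·y_n;  k2=λ(1+5/6z)y_n ⇒ h·k2=z(1+5/6z)y_n
  y_{n+1}/y_n = 1 + 1/6z + 5/6z(1+5/6z) = 1 + z + 25/36z²
  ⇒ R(z) = 1 + z + 25/36z².

Need |R(x)|<1, x<0.
x=-1.71: |R|=1.3206
R=1: x+25/36x²=0 ⇒ x=−36/25=-1.4400; min R=1−1/(4·25/36)=0.6400>−1
Confirm numerically:
  x=-1.225: |R|=0.81710 <1
  x=-0.946: |R|=0.67547 <1
  x=-0.803: |R|=0.64478 <1
  x=-1.780: |R|=1.42028 >1
  x=-1.582: |R|=1.15600 >1
  x=-1.492: |R|=1.05388 >1
Interval (-1.4400, 0).

(-1.4400, 0).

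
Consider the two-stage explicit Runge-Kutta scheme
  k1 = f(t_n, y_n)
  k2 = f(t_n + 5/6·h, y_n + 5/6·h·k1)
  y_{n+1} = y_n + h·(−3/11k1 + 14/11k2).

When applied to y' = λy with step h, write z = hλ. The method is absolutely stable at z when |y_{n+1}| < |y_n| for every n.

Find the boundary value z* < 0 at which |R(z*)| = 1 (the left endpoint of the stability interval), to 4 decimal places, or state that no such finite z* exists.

Set f=λy, z=hλ:
  k1=λy_n ⇒ h·k1=z·y_n;  k2=λ(1+5/6z)y_n ⇒ h·k2=z(1+5/6z)y_n
  y_{n+1}/y_n = 1 − 3/11z + 14/11z(1+5/6z) = 1 + z + 35/33z²
  Hence R(z) = 1 + z + 35/33z².

Find x<0 with |R(x)|<1.
x=-0.54: |R|=0.7693
R=1: x+35/33x²=0 ⇒ x=−33/35=-0.9429; min R=1−1/(4·35/33)=0.7643>−1
Confirm numerically:
  x=-0.760: |R|=0.85261 <1
  x=-0.679: |R|=0.80998 <1
  x=-0.677: |R|=0.80911 <1
  x=-0.632: |R|=0.79163 <1
  x=-1.467: |R|=1.81552 >1
  x=-1.328: |R|=1.54247 >1
Interval (-0.9429, 0).

left endpoint -0.9429.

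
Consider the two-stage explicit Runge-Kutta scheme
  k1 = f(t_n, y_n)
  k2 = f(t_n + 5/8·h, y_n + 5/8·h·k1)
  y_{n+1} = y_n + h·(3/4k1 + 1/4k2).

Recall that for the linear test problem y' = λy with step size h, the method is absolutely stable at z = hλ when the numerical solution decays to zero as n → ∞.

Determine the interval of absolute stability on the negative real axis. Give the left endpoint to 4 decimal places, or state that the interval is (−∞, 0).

On y'=λy, z=hλ:
  k1=λy_n ⇒ h·k1=z·y_n;  k2=λ(1+5/8z)y_n ⇒ h·k2=z(1+5/8z)y_n
  y_{n+1}/y_n = 1 + 3/4z + 1/4z(1+5/8z) = 1 + z + 5/32z²
  Hence R(z) = 1 + z + 5/32z².

Find x<0 with |R(x)|<1.
x=-0.57: |R|=0.4808
R=1: x+5/32x²=0 ⇒ x=−32/5=-6.4000; min R=1−1/(4·5/32)=-0.6000>−1
Confirm numerically:
  x=-4.661: |R|=0.26648 <1
  x=-4.255: |R|=0.42609 <1
  x=-3.921: |R|=0.51877 <1
  x=-3.673: |R|=0.56504 <1
  x=-6.694: |R|=1.30751 >1
  x=-6.621: |R|=1.22863 >1
  x=-6.490: |R|=1.09127 >1
Stable set (-6.4000, 0).

z∈(-6.4000,0).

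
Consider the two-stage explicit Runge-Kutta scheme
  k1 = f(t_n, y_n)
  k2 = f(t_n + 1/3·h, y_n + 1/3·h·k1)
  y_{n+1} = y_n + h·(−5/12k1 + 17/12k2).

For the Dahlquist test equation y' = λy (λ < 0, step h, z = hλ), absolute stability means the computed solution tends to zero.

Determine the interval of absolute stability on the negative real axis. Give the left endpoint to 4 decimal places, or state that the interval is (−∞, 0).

On y'=λy, z=hλ:
  k1=λy_n ⇒ h·k1=z·y_n;  k2=λ(1+1/3z)y_n ⇒ h·k2=z(1+1/3z)y_n
  y_{n+1}/y_n = 1 − 5/12z + 17/12z(1+1/3z) = 1 + z + 17/36z²
  R(z) = 1 + z + 17/36z².

Need |R(x)|<1, x<0.
x=-1.74: |R|=0.6897
R=1: x+17/36x²=0 ⇒ x=−36/17=-2.1176; min R=1−1/(4·17/36)=0.4706>−1
Confirm numerically:
  x=-1.286: |R|=0.49496 <1
  x=-1.109: |R|=0.47178 <1
  x=-0.943: |R|=0.47692 <1
  x=-2.305: |R|=1.20393 >1
  x=-2.261: |R|=1.15306 >1
  x=-2.139: |R|=1.02157 >1
So |R|<1 on (-2.1176, 0).

z∈(-2.1176,0).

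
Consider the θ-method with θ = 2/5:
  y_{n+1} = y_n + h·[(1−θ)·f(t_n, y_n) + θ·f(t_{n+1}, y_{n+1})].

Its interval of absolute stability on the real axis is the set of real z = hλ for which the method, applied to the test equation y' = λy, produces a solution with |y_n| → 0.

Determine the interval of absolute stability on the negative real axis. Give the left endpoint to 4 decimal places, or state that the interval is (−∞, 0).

Set f=λy, z=hλ:
  y_{n+1} = y_n + z·[3/5·y_n + 2/5·y_{n+1}] ⇒ (1 − 2/5z)y_{n+1} = (1 + 3/5z)y_n
  ⇒ R(z) = (1 + 3/5z)/(1 − 2/5z).

Find x<0 with |R(x)|<1.
x=-0.78: |R|=0.4055
R=−1: 1+3/5x = −1+2/5x ⇒ -1/5x=2 ⇒ x=2/(-1/5)=-10.0000
Confirm numerically:
  x=-8.714: |R|=0.94266 <1
  x=-7.994: |R|=0.90442 <1
  x=-6.243: |R|=0.78514 <1
  x=-4.021: |R|=0.54156 <1
  x=-10.166: |R|=1.00655 >1
  x=-10.143: |R|=1.00566 >1
So |R|<1 on (-10.0000, 0).

(-10.0000, 0).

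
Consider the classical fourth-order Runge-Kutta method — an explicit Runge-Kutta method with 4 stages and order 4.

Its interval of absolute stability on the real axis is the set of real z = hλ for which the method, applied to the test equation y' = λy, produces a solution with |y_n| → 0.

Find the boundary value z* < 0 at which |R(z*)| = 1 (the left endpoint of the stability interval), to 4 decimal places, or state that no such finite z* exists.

z* = -2.7853.

Test eqn y'=λy, z=hλ:
  order 4, 4-stage ⇒ R(z)=1+z+z^2/2+z^3/6+z^4/24
  (e.g. R(-1.07)=0.35289, |R|=0.35289)

Boundary: |R(x)|=1, x<0.
x=-1.07: |R|=0.3529
|R(-1.89)|=0.3025 |R(-1.77)|=0.2812 |R(-0.52)|=0.5948
Bisect:
  x_lo=-3.1329 |R|=1.6636  x_hi=-0.1611 |R|=0.8512
  mid=-1.64697 |R|=0.27129 →hi
  mid=-2.38991 |R|=0.55016 →hi
  mid=-2.76138 |R|=0.96454 →hi
  mid=-2.94712 |R|=1.27268 →lo
  mid=-2.85425 |R|=1.10904 →lo
  mid=-2.80782 |R|=1.03449 →lo
  mid=-2.78460 |R|=0.99895 →hi
  mid=-2.79621 |R|=1.01658 →lo
  ...
  [-2.78532,-2.78514] ⇒ x*=-2.7853
Interval (-2.7853, 0).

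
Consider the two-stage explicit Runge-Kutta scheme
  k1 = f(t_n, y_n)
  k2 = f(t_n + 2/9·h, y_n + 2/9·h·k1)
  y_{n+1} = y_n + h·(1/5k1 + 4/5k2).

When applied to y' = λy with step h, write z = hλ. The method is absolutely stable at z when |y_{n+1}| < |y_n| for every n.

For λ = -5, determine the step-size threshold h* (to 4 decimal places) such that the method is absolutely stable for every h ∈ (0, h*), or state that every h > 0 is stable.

(-5.6250,0); λ=-5 ⇒ h* = (45/8)/5 = 1.1250.

With y'=λy (z=hλ):
  k1=λy_n ⇒ h·k1=z·y_n;  k2=λ(1+2/9z)y_n ⇒ h·k2=z(1+2/9z)y_n
  y_{n+1}/y_n = 1 + 1/5z + 4/5z(1+2/9z) = 1 + z + 8/45z²
  Hence R(z) = 1 + z + 8/45z².

Boundary: |R(x)|=1, x<0.
x=-0.63: |R|=0.4406
R=1: x+8/45x²=0 ⇒ x=−45/8=-5.6250; min R=1−1/(4·8/45)=-0.4062>−1
Confirm numerically:
  x=-4.746: |R|=0.25836 <1
  x=-3.763: |R|=0.24564 <1
  x=-3.289: |R|=0.36589 <1
  x=-6.149: |R|=1.57281 >1
  x=-6.075: |R|=1.48600 >1
  x=-6.040: |R|=1.44562 >1
So |R|<1 on (-5.6250, 0).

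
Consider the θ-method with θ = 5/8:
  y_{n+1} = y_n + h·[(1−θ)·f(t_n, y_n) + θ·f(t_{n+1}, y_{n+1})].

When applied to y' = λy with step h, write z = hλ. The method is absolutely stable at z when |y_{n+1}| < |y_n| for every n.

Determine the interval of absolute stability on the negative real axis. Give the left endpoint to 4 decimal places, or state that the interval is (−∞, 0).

unbounded; (−∞, 0).

On y'=λy, z=hλ:
  y_{n+1} = y_n + z·[3/8·y_n + 5/8·y_{n+1}] ⇒ (1 − 5/8z)y_{n+1} = (1 + 3/8z)y_n
  ⇒ R(z) = (1 + 3/8z)/(1 − 5/8z).

Solve |R(x)|<1 on ℝ⁻.
x=-0.61: |R|=0.5584
x=-2: |R|=0.1111
x=-10: |R|=0.3793
x=-100: |R|=0.5748
θ=5/8≥1/2 ⇒ |1+3/8x|<|1−5/8x| ∀x<0 ⇒ unbounded interval.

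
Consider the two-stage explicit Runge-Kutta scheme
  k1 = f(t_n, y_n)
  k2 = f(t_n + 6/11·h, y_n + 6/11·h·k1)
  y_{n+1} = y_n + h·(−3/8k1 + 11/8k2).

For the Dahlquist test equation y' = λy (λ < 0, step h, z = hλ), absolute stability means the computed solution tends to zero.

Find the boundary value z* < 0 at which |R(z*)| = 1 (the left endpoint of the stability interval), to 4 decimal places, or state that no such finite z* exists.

z* = -1.3333.

With y'=λy (z=hλ):
  k1=λy_n ⇒ h·k1=z·y_n;  k2=λ(1+6/11z)y_n ⇒ h·k2=z(1+6/11z)y_n
  y_{n+1}/y_n = 1 − 3/8z + 11/8z(1+6/11z) = 1 + z + 3/4z²
  R(z) = 1 + z + 3/4z².

Boundary: |R(x)|=1, x<0.
x=-1.1: |R|=0.8075
R=1: x+3/4x²=0 ⇒ x=−4/3=-1.3333; min R=1−1/(4·3/4)=0.6667>−1
Confirm numerically:
  x=-1.176: |R|=0.86123 <1
  x=-1.049: |R|=0.77630 <1
  x=-0.589: |R|=0.67119 <1
  x=-1.825: |R|=1.67297 >1
  x=-1.615: |R|=1.34117 >1
  x=-1.496: |R|=1.18251 >1
Stable set (-1.3333, 0).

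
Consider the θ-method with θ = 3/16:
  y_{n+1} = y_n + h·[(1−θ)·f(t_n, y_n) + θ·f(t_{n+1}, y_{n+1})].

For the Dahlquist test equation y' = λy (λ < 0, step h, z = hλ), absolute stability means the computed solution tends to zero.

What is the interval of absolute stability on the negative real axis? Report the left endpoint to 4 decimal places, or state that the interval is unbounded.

(-3.2000, 0).

With y'=λy (z=hλ):
  y_{n+1} = y_n + z·[13/16·y_n + 3/16·y_{n+1}] ⇒ (1 − 3/16z)y_{n+1} = (1 + 13/16z)y_n
  so R(z) = (1 + 13/16z)/(1 − 3/16z).

Boundary: |R(x)|=1, x<0.
x=-1.6: |R|=0.2308
R=−1: 1+13/16x = −1+3/16x ⇒ -5/8x=2 ⇒ x=2/(-5/8)=-3.2000
Confirm numerically:
  x=-1.823: |R|=0.35861 <1
  x=-1.555: |R|=0.20397 <1
  x=-1.468: |R|=0.15115 <1
  x=-1.416: |R|=0.11893 <1
  x=-3.660: |R|=1.17050 >1
  x=-3.531: |R|=1.12447 >1
  x=-3.370: |R|=1.06511 >1
Stable set (-3.2000, 0).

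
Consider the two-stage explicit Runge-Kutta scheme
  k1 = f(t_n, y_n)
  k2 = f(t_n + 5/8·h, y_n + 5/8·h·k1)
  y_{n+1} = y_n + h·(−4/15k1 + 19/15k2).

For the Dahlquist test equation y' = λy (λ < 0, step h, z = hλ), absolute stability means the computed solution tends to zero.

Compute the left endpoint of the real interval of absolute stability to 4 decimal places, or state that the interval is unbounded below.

left endpoint -1.2632.

On y'=λy, z=hλ:
  k1=λy_n ⇒ h·k1=z·y_n;  k2=λ(1+5/8z)y_n ⇒ h·k2=z(1+5/8z)y_n
  y_{n+1}/y_n = 1 − 4/15z + 19/15z(1+5/8z) = 1 + z + 19/24z²
  so R(z) = 1 + z + 19/24z².

Boundary: |R(x)|=1, x<0.
x=-1.41: |R|=1.1639
R=1: x+19/24x²=0 ⇒ x=−24/19=-1.2632; min R=1−1/(4·19/24)=0.6842>−1
Confirm numerically:
  x=-0.987: |R|=0.78422 <1
  x=-0.797: |R|=0.70587 <1
  x=-0.616: |R|=0.68440 <1
  x=-1.567: |R|=1.37693 >1
  x=-1.448: |R|=1.21189 >1
So |R|<1 on (-1.2632, 0).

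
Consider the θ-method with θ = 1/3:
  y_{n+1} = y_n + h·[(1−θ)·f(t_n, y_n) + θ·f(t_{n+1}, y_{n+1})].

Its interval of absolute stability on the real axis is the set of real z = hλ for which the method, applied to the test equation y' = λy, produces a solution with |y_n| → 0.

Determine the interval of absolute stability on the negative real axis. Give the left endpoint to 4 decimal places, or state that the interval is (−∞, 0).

z∈(-6.0000,0).

On y'=λy, z=hλ:
  y_{n+1} = y_n + z·[2/3·y_n + 1/3·y_{n+1}] ⇒ (1 − 1/3z)y_{n+1} = (1 + 2/3z)y_n
  R(z) = (1 + 2/3z)/(1 − 1/3z).

Find x<0 with |R(x)|<1.
x=-0.41: |R|=0.6393
R=−1: 1+2/3x = −1+1/3x ⇒ -1/3x=2 ⇒ x=2/(-1/3)=-6.0000
Confirm numerically:
  x=-5.761: |R|=0.97272 <1
  x=-4.421: |R|=0.78723 <1
  x=-3.512: |R|=0.61794 <1
  x=-2.855: |R|=0.46285 <1
  x=-6.574: |R|=1.05995 >1
  x=-6.554: |R|=1.05799 >1
So |R|<1 on (-6.0000, 0).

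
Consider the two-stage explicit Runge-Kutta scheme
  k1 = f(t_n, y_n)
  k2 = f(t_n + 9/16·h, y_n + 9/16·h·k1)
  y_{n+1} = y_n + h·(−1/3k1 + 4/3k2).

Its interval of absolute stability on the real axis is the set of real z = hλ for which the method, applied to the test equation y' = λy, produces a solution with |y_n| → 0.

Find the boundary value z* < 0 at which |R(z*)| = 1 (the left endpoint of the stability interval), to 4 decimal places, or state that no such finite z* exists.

z* = -1.3333.

On y'=λy, z=hλ:
  k1=λy_n ⇒ h·k1=z·y_n;  k2=λ(1+9/16z)y_n ⇒ h·k2=z(1+9/16z)y_n
  y_{n+1}/y_n = 1 − 1/3z + 4/3z(1+9/16z) = 1 + z + 3/4z²
  so R(z) = 1 + z + 3/4z².

Solve |R(x)|<1 on ℝ⁻.
x=-1.55: |R|=1.2519
R=1: x+3/4x²=0 ⇒ x=−4/3=-1.3333; min R=1−1/(4·3/4)=0.6667>−1
Confirm numerically:
  x=-1.268: |R|=0.93787 <1
  x=-0.836: |R|=0.68817 <1
  x=-0.758: |R|=0.67292 <1
  x=-0.575: |R|=0.67297 <1
  x=-1.921: |R|=1.84668 >1
  x=-1.851: |R|=1.71865 >1
So |R|<1 on (-1.3333, 0).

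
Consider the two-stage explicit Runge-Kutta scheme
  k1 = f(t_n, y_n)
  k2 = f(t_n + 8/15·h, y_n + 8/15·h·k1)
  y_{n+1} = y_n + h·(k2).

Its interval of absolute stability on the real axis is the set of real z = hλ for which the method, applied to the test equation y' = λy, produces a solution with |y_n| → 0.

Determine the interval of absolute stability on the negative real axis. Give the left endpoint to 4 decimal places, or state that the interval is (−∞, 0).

(-1.8750, 0).

With y'=λy (z=hλ):
  k1=λy_n ⇒ h·k1=z·y_n;  k2=λ(1+8/15z)y_n ⇒ h·k2=z(1+8/15z)y_n
  y_{n+1}/y_n = 1 + z(1+8/15z) = 1 + z + 8/15z²
  Hence R(z) = 1 + z + 8/15z².

Find x<0 with |R(x)|<1.
x=-1.79: |R|=0.9189
R=1: x+8/15x²=0 ⇒ x=−15/8=-1.8750; min R=1−1/(4·8/15)=0.5312>−1
Confirm numerically:
  x=-1.694: |R|=0.83647 <1
  x=-1.315: |R|=0.60725 <1
  x=-1.273: |R|=0.59128 <1
  x=-0.807: |R|=0.54033 <1
  x=-2.198: |R|=1.37864 >1
  x=-2.017: |R|=1.15275 >1
Stable set (-1.8750, 0).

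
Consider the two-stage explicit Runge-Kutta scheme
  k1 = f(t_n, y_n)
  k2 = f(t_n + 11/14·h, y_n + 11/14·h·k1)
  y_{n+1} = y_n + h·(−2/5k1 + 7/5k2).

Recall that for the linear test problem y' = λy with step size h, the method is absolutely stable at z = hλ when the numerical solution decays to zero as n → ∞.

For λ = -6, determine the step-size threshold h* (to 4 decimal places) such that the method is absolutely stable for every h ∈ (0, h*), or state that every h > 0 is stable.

(-0.9091,0); λ=-6 ⇒ h* = (10/11)/6 = 0.1515.

With y'=λy (z=hλ):
  k1=λy_n ⇒ h·k1=z·y_n;  k2=λ(1+11/14z)y_n ⇒ h·k2=z(1+11/14z)y_n
  y_{n+1}/y_n = 1 − 2/5z + 7/5z(1+11/14z) = 1 + z + 11/10z²
  Hence R(z) = 1 + z + 11/10z².

Need |R(x)|<1, x<0.
x=-0.54: |R|=0.7808
R=1: x+11/10x²=0 ⇒ x=−10/11=-0.9091; min R=1−1/(4·11/10)=0.7727>−1
Confirm numerically:
  x=-0.643: |R|=0.81179 <1
  x=-0.516: |R|=0.77688 <1
  x=-0.415: |R|=0.77445 <1
  x=-1.359: |R|=1.67257 >1
  x=-1.025: |R|=1.13069 >1
So |R|<1 on (-0.9091, 0).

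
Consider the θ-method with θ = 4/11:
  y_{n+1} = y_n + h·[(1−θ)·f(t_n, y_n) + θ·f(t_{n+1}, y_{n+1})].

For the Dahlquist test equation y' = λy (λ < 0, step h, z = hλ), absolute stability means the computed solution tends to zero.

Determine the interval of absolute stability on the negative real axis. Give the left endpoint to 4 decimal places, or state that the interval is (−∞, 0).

With y'=λy (z=hλ):
  y_{n+1} = y_n + z·[7/11·y_n + 4/11·y_{n+1}] ⇒ (1 − 4/11z)y_{n+1} = (1 + 7/11z)y_n
  ⇒ R(z) = (1 + 7/11z)/(1 − 4/11z).

Boundary: |R(x)|=1, x<0.
x=-0.71: |R|=0.4357
R=−1: 1+7/11x = −1+4/11x ⇒ -3/11x=2 ⇒ x=2/(-3/11)=-7.3333
Confirm numerically:
  x=-5.336: |R|=0.81474 <1
  x=-4.822: |R|=0.75125 <1
  x=-3.910: |R|=0.61449 <1
  x=-7.745: |R|=1.02942 >1
  x=-7.678: |R|=1.02479 >1
So |R|<1 on (-7.3333, 0).

z∈(-7.3333,0).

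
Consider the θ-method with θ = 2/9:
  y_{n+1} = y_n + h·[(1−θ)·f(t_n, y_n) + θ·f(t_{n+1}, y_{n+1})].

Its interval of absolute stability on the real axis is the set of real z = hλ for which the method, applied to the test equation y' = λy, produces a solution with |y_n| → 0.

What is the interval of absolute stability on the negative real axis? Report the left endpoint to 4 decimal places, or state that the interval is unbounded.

Set f=λy, z=hλ:
  y_{n+1} = y_n + z·[7/9·y_n + 2/9·y_{n+1}] ⇒ (1 − 2/9z)y_{n+1} = (1 + 7/9z)y_n
  Hence R(z) = (1 + 7/9z)/(1 − 2/9z).

Solve |R(x)|<1 on ℝ⁻.
x=-1.5: |R|=0.1250
R=−1: 1+7/9x = −1+2/9x ⇒ -5/9x=2 ⇒ x=2/(-5/9)=-3.6000
Confirm numerically:
  x=-2.396: |R|=0.56352 <1
  x=-2.013: |R|=0.39083 <1
  x=-1.759: |R|=0.26466 <1
  x=-4.142: |R|=1.15679 >1
  x=-3.881: |R|=1.08382 >1
  x=-3.816: |R|=1.06494 >1
So |R|<1 on (-3.6000, 0).

(-3.6000, 0).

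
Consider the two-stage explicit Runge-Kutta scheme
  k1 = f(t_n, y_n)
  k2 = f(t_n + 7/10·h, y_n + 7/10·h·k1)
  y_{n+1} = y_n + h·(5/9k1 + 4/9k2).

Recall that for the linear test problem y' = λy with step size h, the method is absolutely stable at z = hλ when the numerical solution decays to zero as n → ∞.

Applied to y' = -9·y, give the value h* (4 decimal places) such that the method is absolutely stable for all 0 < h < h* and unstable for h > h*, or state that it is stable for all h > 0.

Test eqn y'=λy, z=hλ:
  k1=λy_n ⇒ h·k1=z·y_n;  k2=λ(1+7/10z)y_n ⇒ h·k2=z(1+7/10z)y_n
  y_{n+1}/y_n = 1 + 5/9z + 4/9z(1+7/10z) = 1 + z + 14/45z²
  so R(z) = 1 + z + 14/45z².

Need |R(x)|<1, x<0.
x=-1.35: |R|=0.2170
R=1: x+14/45x²=0 ⇒ x=−45/14=-3.2143; min R=1−1/(4·14/45)=0.1964>−1
Confirm numerically:
  x=-2.533: |R|=0.46312 <1
  x=-2.467: |R|=0.42645 <1
  x=-2.163: |R|=0.29255 <1
  x=-1.332: |R|=0.21998 <1
  x=-3.721: |R|=1.58659 >1
  x=-3.630: |R|=1.46948 >1
  x=-3.618: |R|=1.45442 >1
Interval (-3.2143, 0).

(-3.2143,0); λ=-9 ⇒ h* = (45/14)/9 = 0.3571.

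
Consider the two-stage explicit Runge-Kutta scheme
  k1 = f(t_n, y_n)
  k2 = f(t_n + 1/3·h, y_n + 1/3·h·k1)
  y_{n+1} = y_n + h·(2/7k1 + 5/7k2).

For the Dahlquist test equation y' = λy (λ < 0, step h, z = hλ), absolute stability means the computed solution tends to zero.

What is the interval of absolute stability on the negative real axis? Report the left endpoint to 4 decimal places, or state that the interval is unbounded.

With y'=λy (z=hλ):
  k1=λy_n ⇒ h·k1=z·y_n;  k2=λ(1+1/3z)y_n ⇒ h·k2=z(1+1/3z)y_n
  y_{n+1}/y_n = 1 + 2/7z + 5/7z(1+1/3z) = 1 + z + 5/21z²
  Hence R(z) = 1 + z + 5/21z².

Find x<0 with |R(x)|<1.
x=-0.7: |R|=0.4167
R=1: x+5/21x²=0 ⇒ x=−21/5=-4.2000; min R=1−1/(4·5/21)=-0.0500>−1
Confirm numerically:
  x=-4.020: |R|=0.82771 <1
  x=-3.935: |R|=0.75172 <1
  x=-3.747: |R|=0.59586 <1
  x=-3.193: |R|=0.23444 <1
  x=-4.570: |R|=1.40260 >1
  x=-4.416: |R|=1.22711 >1
Stable set (-4.2000, 0).

(-4.2000, 0).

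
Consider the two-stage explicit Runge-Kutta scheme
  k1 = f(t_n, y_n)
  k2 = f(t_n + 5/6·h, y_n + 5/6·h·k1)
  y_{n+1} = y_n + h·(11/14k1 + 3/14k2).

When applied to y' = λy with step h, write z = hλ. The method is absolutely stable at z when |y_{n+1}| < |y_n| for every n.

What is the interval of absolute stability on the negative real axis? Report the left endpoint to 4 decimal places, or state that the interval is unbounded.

With y'=λy (z=hλ):
  k1=λy_n ⇒ h·k1=z·y_n;  k2=λ(1+5/6z)y_n ⇒ h·k2=z(1+5/6z)y_n
  y_{n+1}/y_n = 1 + 11/14z + 3/14z(1+5/6z) = 1 + z + 5/28z²
  so R(z) = 1 + z + 5/28z².

Need |R(x)|<1, x<0.
x=-0.72: |R|=0.3726
R=1: x+5/28x²=0 ⇒ x=−28/5=-5.6000; min R=1−1/(4·5/28)=-0.4000>−1
Confirm numerically:
  x=-5.378: |R|=0.78680 <1
  x=-4.355: |R|=0.03179 <1
  x=-3.039: |R|=0.38980 <1
  x=-2.596: |R|=0.39257 <1
  x=-6.054: |R|=1.49081 >1
  x=-5.671: |R|=1.07190 >1
So |R|<1 on (-5.6000, 0).

(-5.6000, 0).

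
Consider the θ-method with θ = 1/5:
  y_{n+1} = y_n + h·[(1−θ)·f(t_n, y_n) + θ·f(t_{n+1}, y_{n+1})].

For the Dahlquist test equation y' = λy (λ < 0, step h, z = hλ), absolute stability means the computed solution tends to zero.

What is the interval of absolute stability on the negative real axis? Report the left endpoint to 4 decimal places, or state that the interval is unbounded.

With y'=λy (z=hλ):
  y_{n+1} = y_n + z·[4/5·y_n + 1/5·y_{n+1}] ⇒ (1 − 1/5z)y_{n+1} = (1 + 4/5z)y_n
  so R(z) = (1 + 4/5z)/(1 − 1/5z).

Solve |R(x)|<1 on ℝ⁻.
x=-1.66: |R|=0.2462
R=−1: 1+4/5x = −1+1/5x ⇒ -3/5x=2 ⇒ x=2/(-3/5)=-3.3333
Confirm numerically:
  x=-3.249: |R|=0.96933 <1
  x=-3.241: |R|=0.96639 <1
  x=-2.428: |R|=0.63436 <1
  x=-3.880: |R|=1.18468 >1
  x=-3.762: |R|=1.14677 >1
Stable set (-3.3333, 0).

(-3.3333, 0).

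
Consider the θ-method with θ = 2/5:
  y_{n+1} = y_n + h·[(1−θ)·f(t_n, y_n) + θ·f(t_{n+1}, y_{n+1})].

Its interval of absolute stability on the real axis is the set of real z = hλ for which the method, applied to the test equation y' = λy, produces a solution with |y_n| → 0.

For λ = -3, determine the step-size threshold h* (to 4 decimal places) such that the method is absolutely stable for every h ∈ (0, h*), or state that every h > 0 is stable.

(-10.0000,0); λ=-3 ⇒ h* = (10)/3 = 3.3333.

On y'=λy, z=hλ:
  y_{n+1} = y_n + z·[3/5·y_n + 2/5·y_{n+1}] ⇒ (1 − 2/5z)y_{n+1} = (1 + 3/5z)y_n
  R(z) = (1 + 3/5z)/(1 − 2/5z).

Boundary: |R(x)|=1, x<0.
x=-1.34: |R|=0.1276
R=−1: 1+3/5x = −1+2/5x ⇒ -1/5x=2 ⇒ x=2/(-1/5)=-10.0000
Confirm numerically:
  x=-7.861: |R|=0.89678 <1
  x=-7.126: |R|=0.85072 <1
  x=-6.329: |R|=0.79211 <1
  x=-10.304: |R|=1.01187 >1
  x=-10.083: |R|=1.00330 >1
Interval (-10.0000, 0).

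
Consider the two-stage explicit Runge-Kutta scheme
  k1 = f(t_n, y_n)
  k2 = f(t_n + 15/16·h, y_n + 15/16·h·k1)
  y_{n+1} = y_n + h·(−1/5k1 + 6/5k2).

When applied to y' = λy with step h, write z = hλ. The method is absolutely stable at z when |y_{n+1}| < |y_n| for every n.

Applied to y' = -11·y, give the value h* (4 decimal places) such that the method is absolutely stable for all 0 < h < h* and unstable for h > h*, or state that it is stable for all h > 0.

(-0.8889,0); λ=-11 ⇒ h* = (8/9)/11 = 0.0808.

With y'=λy (z=hλ):
  k1=λy_n ⇒ h·k1=z·y_n;  k2=λ(1+15/16z)y_n ⇒ h·k2=z(1+15/16z)y_n
  y_{n+1}/y_n = 1 − 1/5z + 6/5z(1+15/16z) = 1 + z + 9/8z²
  so R(z) = 1 + z + 9/8z².

Boundary: |R(x)|=1, x<0.
x=-1.37: |R|=1.7415
R=1: x+9/8x²=0 ⇒ x=−8/9=-0.8889; min R=1−1/(4·9/8)=0.7778>−1
Confirm numerically:
  x=-0.702: |R|=0.85240 <1
  x=-0.545: |R|=0.78915 <1
  x=-0.496: |R|=0.78077 <1
  x=-1.214: |R|=1.44402 >1
  x=-0.920: |R|=1.03220 >1
Stable set (-0.8889, 0).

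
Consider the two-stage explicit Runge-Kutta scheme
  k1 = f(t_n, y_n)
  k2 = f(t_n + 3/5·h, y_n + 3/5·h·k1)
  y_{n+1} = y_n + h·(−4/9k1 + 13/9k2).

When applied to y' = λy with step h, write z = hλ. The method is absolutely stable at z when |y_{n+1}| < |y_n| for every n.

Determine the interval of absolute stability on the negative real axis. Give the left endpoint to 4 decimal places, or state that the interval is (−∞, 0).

z∈(-1.1538,0).

Test eqn y'=λy, z=hλ:
  k1=λy_n ⇒ h·k1=z·y_n;  k2=λ(1+3/5z)y_n ⇒ h·k2=z(1+3/5z)y_n
  y_{n+1}/y_n = 1 − 4/9z + 13/9z(1+3/5z) = 1 + z + 13/15z²
  so R(z) = 1 + z + 13/15z².

Need |R(x)|<1, x<0.
x=-0.79: |R|=0.7509
R=1: x+13/15x²=0 ⇒ x=−15/13=-1.1538; min R=1−1/(4·13/15)=0.7115>−1
Confirm numerically:
  x=-0.965: |R|=0.84206 <1
  x=-0.862: |R|=0.78197 <1
  x=-0.851: |R|=0.77664 <1
  x=-0.677: |R|=0.72022 <1
  x=-1.573: |R|=1.57142 >1
  x=-1.549: |R|=1.53048 >1
  x=-1.336: |R|=1.21091 >1
Interval (-1.1538, 0).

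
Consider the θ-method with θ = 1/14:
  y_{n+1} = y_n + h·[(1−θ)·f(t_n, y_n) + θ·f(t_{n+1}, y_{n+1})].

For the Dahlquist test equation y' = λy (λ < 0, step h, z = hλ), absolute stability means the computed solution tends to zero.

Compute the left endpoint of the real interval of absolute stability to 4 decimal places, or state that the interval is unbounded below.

z* = -2.3333.

Test eqn y'=λy, z=hλ:
  y_{n+1} = y_n + z·[13/14·y_n + 1/14·y_{n+1}] ⇒ (1 − 1/14z)y_{n+1} = (1 + 13/14z)y_n
  R(z) = (1 + 13/14z)/(1 − 1/14z).

Solve |R(x)|<1 on ℝ⁻.
x=-1.03: |R|=0.0406
R=−1: 1+13/14x = −1+1/14x ⇒ -6/7x=2 ⇒ x=2/(-6/7)=-2.3333
Confirm numerically:
  x=-2.143: |R|=0.85851 <1
  x=-2.099: |R|=0.82533 <1
  x=-1.435: |R|=0.30159 <1
  x=-2.801: |R|=1.33403 >1
  x=-2.604: |R|=1.19562 >1
  x=-2.383: |R|=1.03638 >1
Interval (-2.3333, 0).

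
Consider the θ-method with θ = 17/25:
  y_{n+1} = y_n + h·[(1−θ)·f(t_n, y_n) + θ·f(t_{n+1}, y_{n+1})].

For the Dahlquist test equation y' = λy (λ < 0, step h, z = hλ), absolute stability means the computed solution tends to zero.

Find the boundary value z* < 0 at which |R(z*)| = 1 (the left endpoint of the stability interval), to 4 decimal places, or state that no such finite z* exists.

Set f=λy, z=hλ:
  y_{n+1} = y_n + z·[8/25·y_n + 17/25·y_{n+1}] ⇒ (1 − 17/25z)y_{n+1} = (1 + 8/25z)y_n
  ⇒ R(z) = (1 + 8/25z)/(1 − 17/25z).

Solve |R(x)|<1 on ℝ⁻.
x=-0.49: |R|=0.6325
x=-2: |R|=0.1525
x=-10: |R|=0.2821
x=-100: |R|=0.4493
θ=17/25≥1/2 ⇒ |1+8/25x|<|1−17/25x| ∀x<0 ⇒ unbounded interval.

(−∞, 0) — no finite endpoint.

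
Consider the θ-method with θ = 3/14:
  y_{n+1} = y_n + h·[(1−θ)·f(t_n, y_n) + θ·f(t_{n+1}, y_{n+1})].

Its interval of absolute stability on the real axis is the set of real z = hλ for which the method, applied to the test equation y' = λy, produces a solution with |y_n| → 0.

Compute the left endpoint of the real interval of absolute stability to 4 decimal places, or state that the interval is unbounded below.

left endpoint -3.5000.

With y'=λy (z=hλ):
  y_{n+1} = y_n + z·[11/14·y_n + 3/14·y_{n+1}] ⇒ (1 − 3/14z)y_{n+1} = (1 + 11/14z)y_n
  R(z) = (1 + 11/14z)/(1 − 3/14z).

Find x<0 with |R(x)|<1.
x=-0.42: |R|=0.6147
R=−1: 1+11/14x = −1+3/14x ⇒ -4/7x=2 ⇒ x=2/(-4/7)=-3.5000
Confirm numerically:
  x=-3.116: |R|=0.86843 <1
  x=-2.677: |R|=0.70115 <1
  x=-2.111: |R|=0.45350 <1
  x=-1.498: |R|=0.13399 <1
  x=-4.084: |R|=1.17797 >1
  x=-3.939: |R|=1.13603 >1
  x=-3.722: |R|=1.07057 >1
Stable set (-3.5000, 0).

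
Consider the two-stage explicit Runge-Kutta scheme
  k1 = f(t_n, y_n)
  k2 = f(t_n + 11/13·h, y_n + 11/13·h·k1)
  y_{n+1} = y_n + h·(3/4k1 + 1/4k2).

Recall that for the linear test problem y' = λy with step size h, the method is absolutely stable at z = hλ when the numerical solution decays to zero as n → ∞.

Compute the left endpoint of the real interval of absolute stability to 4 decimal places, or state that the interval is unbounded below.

Set f=λy, z=hλ:
  k1=λy_n ⇒ h·k1=z·y_n;  k2=λ(1+11/13z)y_n ⇒ h·k2=z(1+11/13z)y_n
  y_{n+1}/y_n = 1 + 3/4z + 1/4z(1+11/13z) = 1 + z + 11/52z²
  Hence R(z) = 1 + z + 11/52z².

Boundary: |R(x)|=1, x<0.
x=-1.08: |R|=0.1667
R=1: x+11/52x²=0 ⇒ x=−52/11=-4.7273; min R=1−1/(4·11/52)=-0.1818>−1
Confirm numerically:
  x=-3.892: |R|=0.31231 <1
  x=-3.862: |R|=0.29311 <1
  x=-2.235: |R|=0.17832 <1
  x=-4.985: |R|=1.27178 >1
  x=-4.897: |R|=1.17582 >1
Interval (-4.7273, 0).

left endpoint -4.7273.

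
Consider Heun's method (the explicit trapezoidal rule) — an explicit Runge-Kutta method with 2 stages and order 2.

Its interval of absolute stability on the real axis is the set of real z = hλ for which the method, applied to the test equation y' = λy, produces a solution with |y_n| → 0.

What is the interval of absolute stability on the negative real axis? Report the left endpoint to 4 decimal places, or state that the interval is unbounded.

Set f=λy, z=hλ:
  order 2, 2-stage ⇒ R(z)=1+z+z^2/2
  (e.g. R(-0.62)=0.57220, |R|=0.57220)

Solve |R(x)|<1 on ℝ⁻.
x=-0.62: |R|=0.5722
|R(-2.03)|=1.0304 |R(-0.94)|=0.5018 |R(-0.72)|=0.5392
Bisect:
  x_lo=-2.5932 |R|=1.7691  x_hi=-0.1674 |R|=0.8466
  mid=-1.38030 |R|=0.57231 →hi
  mid=-1.98675 |R|=0.98683 →hi
  mid=-2.28997 |R|=1.33201 →lo
  mid=-2.13836 |R|=1.14793 →lo
  mid=-2.06255 |R|=1.06451 →lo
  mid=-2.02465 |R|=1.02495 →lo
  mid=-2.00570 |R|=1.00571 →lo
  mid=-1.99622 |R|=0.99623 →hi
  mid=-2.00096 |R|=1.00096 →lo
  mid=-1.99859 |R|=0.99859 →hi
  ...
  [-2.00007,-1.99992] ⇒ x*=-2.0000
Interval (-2.0000, 0).

(-2.0000, 0).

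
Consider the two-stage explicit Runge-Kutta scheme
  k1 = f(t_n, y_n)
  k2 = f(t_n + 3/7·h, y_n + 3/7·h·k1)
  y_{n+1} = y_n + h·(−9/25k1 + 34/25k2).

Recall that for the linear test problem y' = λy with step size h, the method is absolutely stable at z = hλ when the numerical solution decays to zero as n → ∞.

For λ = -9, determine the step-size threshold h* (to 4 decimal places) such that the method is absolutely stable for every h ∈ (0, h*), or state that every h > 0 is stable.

On y'=λy, z=hλ:
  k1=λy_n ⇒ h·k1=z·y_n;  k2=λ(1+3/7z)y_n ⇒ h·k2=z(1+3/7z)y_n
  y_{n+1}/y_n = 1 − 9/25z + 34/25z(1+3/7z) = 1 + z + 102/175z²
  ⇒ R(z) = 1 + z + 102/175z².

Find x<0 with |R(x)|<1.
x=-0.82: |R|=0.5719
R=1: x+102/175x²=0 ⇒ x=−175/102=-1.7157; min R=1−1/(4·102/175)=0.5711>−1
Confirm numerically:
  x=-1.545: |R|=0.84629 <1
  x=-1.529: |R|=0.83363 <1
  x=-1.419: |R|=0.75462 <1
  x=-1.113: |R|=0.60903 <1
  x=-2.297: |R|=1.77828 >1
  x=-1.768: |R|=1.05391 >1
Interval (-1.7157, 0).

(-1.7157,0); λ=-9 ⇒ h* = (175/102)/9 = 0.1906.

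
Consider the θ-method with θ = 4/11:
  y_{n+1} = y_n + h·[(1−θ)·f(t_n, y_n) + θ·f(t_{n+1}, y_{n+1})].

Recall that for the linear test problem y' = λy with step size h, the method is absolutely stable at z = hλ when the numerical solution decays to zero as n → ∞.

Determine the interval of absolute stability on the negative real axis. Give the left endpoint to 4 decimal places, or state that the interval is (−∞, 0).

(-7.3333, 0).

On y'=λy, z=hλ:
  y_{n+1} = y_n + z·[7/11·y_n + 4/11·y_{n+1}] ⇒ (1 − 4/11z)y_{n+1} = (1 + 7/11z)y_n
  R(z) = (1 + 7/11z)/(1 − 4/11z).

Solve |R(x)|<1 on ℝ⁻.
x=-1.36: |R|=0.0900
R=−1: 1+7/11x = −1+4/11x ⇒ -3/11x=2 ⇒ x=2/(-3/11)=-7.3333
Confirm numerically:
  x=-6.896: |R|=0.96600 <1
  x=-5.696: |R|=0.85461 <1
  x=-5.672: |R|=0.85205 <1
  x=-7.814: |R|=1.03413 >1
  x=-7.526: |R|=1.01406 >1
Stable set (-7.3333, 0).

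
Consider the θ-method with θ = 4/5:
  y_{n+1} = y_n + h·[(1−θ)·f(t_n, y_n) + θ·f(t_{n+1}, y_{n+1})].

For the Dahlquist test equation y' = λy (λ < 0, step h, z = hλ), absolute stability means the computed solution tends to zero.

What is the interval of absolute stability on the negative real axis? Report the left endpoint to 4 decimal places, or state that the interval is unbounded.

interval (−∞, 0).

Set f=λy, z=hλ:
  y_{n+1} = y_n + z·[1/5·y_n + 4/5·y_{n+1}] ⇒ (1 − 4/5z)y_{n+1} = (1 + 1/5z)y_n
  Hence R(z) = (1 + 1/5z)/(1 − 4/5z).

Solve |R(x)|<1 on ℝ⁻.
x=-0.77: |R|=0.5235
x=-2: |R|=0.2308
x=-10: |R|=0.1111
x=-100: |R|=0.2346
θ=4/5≥1/2 ⇒ |1+1/5x|<|1−4/5x| ∀x<0 ⇒ interval (−∞,0).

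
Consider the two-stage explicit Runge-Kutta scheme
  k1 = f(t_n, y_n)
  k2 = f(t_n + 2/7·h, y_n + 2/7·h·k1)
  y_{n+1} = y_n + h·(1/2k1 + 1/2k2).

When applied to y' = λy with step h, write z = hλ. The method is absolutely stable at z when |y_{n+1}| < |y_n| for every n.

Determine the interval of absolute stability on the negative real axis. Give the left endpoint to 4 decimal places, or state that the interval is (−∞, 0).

(-7.0000, 0).

With y'=λy (z=hλ):
  k1=λy_n ⇒ h·k1=z·y_n;  k2=λ(1+2/7z)y_n ⇒ h·k2=z(1+2/7z)y_n
  y_{n+1}/y_n = 1 + 1/2z + 1/2z(1+2/7z) = 1 + z + 1/7z²
  R(z) = 1 + z + 1/7z².

Solve |R(x)|<1 on ℝ⁻.
x=-0.49: |R|=0.5443
R=1: x+1/7x²=0 ⇒ x=−7=-7.0000; min R=1−1/(4·1/7)=-0.7500>−1
Confirm numerically:
  x=-6.579: |R|=0.60432 <1
  x=-5.693: |R|=0.06296 <1
  x=-4.404: |R|=0.63325 <1
  x=-4.235: |R|=0.67283 <1
  x=-7.527: |R|=1.56668 >1
  x=-7.158: |R|=1.16157 >1
  x=-7.123: |R|=1.12516 >1
Interval (-7.0000, 0).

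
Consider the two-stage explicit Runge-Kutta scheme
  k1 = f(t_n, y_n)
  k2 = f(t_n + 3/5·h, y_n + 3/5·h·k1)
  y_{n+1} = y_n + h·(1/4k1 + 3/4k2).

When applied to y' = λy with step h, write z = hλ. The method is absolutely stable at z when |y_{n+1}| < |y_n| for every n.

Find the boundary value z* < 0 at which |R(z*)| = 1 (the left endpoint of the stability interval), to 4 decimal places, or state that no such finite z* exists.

z* = -2.2222.

On y'=λy, z=hλ:
  k1=λy_n ⇒ h·k1=z·y_n;  k2=λ(1+3/5z)y_n ⇒ h·k2=z(1+3/5z)y_n
  y_{n+1}/y_n = 1 + 1/4z + 3/4z(1+3/5z) = 1 + z + 9/20z²
  Hence R(z) = 1 + z + 9/20z².

Find x<0 with |R(x)|<1.
x=-1.79: |R|=0.6518
R=1: x+9/20x²=0 ⇒ x=−20/9=-2.2222; min R=1−1/(4·9/20)=0.4444>−1
Confirm numerically:
  x=-2.166: |R|=0.94520 <1
  x=-1.841: |R|=0.68418 <1
  x=-1.633: |R|=0.56701 <1
  x=-1.016: |R|=0.44852 <1
  x=-2.555: |R|=1.38261 >1
  x=-2.503: |R|=1.31625 >1
Interval (-2.2222, 0).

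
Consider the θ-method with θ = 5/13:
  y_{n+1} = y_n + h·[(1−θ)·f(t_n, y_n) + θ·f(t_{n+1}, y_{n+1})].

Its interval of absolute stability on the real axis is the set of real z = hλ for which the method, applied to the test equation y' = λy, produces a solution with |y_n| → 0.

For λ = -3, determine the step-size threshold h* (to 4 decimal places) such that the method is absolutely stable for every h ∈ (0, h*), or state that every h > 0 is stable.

(-8.6667,0); λ=-3 ⇒ h* = (26/3)/3 = 2.8889.

On y'=λy, z=hλ:
  y_{n+1} = y_n + z·[8/13·y_n + 5/13·y_{n+1}] ⇒ (1 − 5/13z)y_{n+1} = (1 + 8/13z)y_n
  Hence R(z) = (1 + 8/13z)/(1 − 5/13z).

Need |R(x)|<1, x<0.
x=-1.13: |R|=0.2123
R=−1: 1+8/13x = −1+5/13x ⇒ -3/13x=2 ⇒ x=2/(-3/13)=-8.6667
Confirm numerically:
  x=-6.294: |R|=0.83994 <1
  x=-5.573: |R|=0.77289 <1
  x=-4.524: |R|=0.65109 <1
  x=-9.120: |R|=1.02321 >1
  x=-8.867: |R|=1.01048 >1
So |R|<1 on (-8.6667, 0).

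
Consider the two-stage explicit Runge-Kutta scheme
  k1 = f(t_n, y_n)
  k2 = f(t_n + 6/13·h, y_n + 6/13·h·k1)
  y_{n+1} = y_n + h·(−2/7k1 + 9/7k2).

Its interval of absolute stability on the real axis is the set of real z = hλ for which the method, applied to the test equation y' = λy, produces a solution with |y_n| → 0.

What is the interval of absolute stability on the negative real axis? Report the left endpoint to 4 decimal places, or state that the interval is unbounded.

With y'=λy (z=hλ):
  k1=λy_n ⇒ h·k1=z·y_n;  k2=λ(1+6/13z)y_n ⇒ h·k2=z(1+6/13z)y_n
  y_{n+1}/y_n = 1 − 2/7z + 9/7z(1+6/13z) = 1 + z + 54/91z²
  so R(z) = 1 + z + 54/91z².

Find x<0 with |R(x)|<1.
x=-1.35: |R|=0.7315
R=1: x+54/91x²=0 ⇒ x=−91/54=-1.6852; min R=1−1/(4·54/91)=0.5787>−1
Confirm numerically:
  x=-1.611: |R|=0.92908 <1
  x=-1.570: |R|=0.89269 <1
  x=-1.043: |R|=0.60254 <1
  x=-0.784: |R|=0.58074 <1
  x=-2.103: |R|=1.52141 >1
  x=-1.789: |R|=1.11021 >1
So |R|<1 on (-1.6852, 0).

(-1.6852, 0).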